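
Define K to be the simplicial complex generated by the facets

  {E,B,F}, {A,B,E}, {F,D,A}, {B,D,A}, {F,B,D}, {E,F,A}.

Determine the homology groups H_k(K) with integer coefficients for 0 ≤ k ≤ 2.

H_0 ≅ Z,  H_1 = 0,  H_2 ≅ Z.

Take the total order A < B < D < E < F on the vertex set. Then K (dimension 2) consists of the simplices:

  0-simplices (5): A, B, D, E, F
  1-simplices (9): AB, AD, AE, AF, BD, BE, BF, DF, EF
  2-simplices (6): ABD, ABE, ADF, AEF, BDF, BEF

so the chain groups are C_0 ≅ Z^5, C_1 ≅ Z^9, C_2 ≅ Z^6.

Boundary ∂_1: C_1 → C_0 maps an edge to its endpoints' difference, ∂[p,q] = q − p.
This gives a 5×9 integer matrix of rank 4; reducing to Smith normal form yields diagonal entries (1,1,1,1).

∂_2: C_2 → C_1 acts by ∂[p,q,r] = [q,r] − [p,r] + [p,q]. For instance
  ∂ABD = BD − AD + AB,
  ∂BEF = EF − BF + BE.
The 9×6 boundary matrix has rank 5 and Smith normal form diag(1,1,1,1,1).

From H_k ≅ ker(∂_k) / im(∂_{k+1}) we obtain:

  H_0: rank C_0 − rank ∂_1 = 5 − 4 = 1, and the invariant factors of ∂_1 are all 1, so H_0 ≅ Z.
  H_1: rank ker ∂_1 − rank ∂_2 = (9 − 4) − 5 = 0, and the invariant factors of ∂_2 are all 1, so H_1 ≅ 0.
  H_2: rank ker ∂_2 − rank ∂_3 = (6 − 5) − 0 = 1, and there is no ∂_3, so H_2 ≅ Z.

As a check, the Euler characteristic is 5 − 9 + 6 = 2, which agrees with 1 − 0 + 1 = 2.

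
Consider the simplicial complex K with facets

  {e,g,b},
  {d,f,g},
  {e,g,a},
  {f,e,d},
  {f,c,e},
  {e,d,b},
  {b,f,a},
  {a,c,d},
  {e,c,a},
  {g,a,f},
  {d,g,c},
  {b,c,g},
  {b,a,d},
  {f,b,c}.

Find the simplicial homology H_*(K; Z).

Fix the vertex order a < b < c < d < e < f < g and write every simplex with vertices in increasing order. Then dim K = 2 and the simplices of K are:

  0-simplices (7): a, b, c, d, e, f, g
  1-simplices (21): ab, ac, ad, ae, af, ag, bc, bd, be, bf, bg, cd, ce, cf, cg, de, df, dg, ef, eg, fg
  2-simplices (14): abd, abf, acd, ace, aeg, afg, bcf, bcg, bde, beg, cdg, cef, def, dfg

so the chain groups are C_0 ≅ Z^7, C_1 ≅ Z^21, C_2 ≅ Z^14.

∂_1: C_1 → C_0 maps an edge to its endpoints' difference, ∂[p,q] = q − p.
This gives a 7×21 integer matrix of rank 6; reducing to Smith normal form yields diagonal entries (1,1,1,1,1,1).

Boundary ∂_2: C_2 → C_1 sends each 2-simplex [p,q,r] to [q,r] − [p,r] + [p,q]. For instance
  ∂afg = fg − ag + af,
  ∂bde = de − be + bd.
As a 21×14 matrix over Z this has rank 13, with invariant factors (1,1,1,1,1,1,1,1,1,1,1,1,1).

Now H_k = ker ∂_k / im ∂_{k+1}, so:

  H_0: rank C_0 − rank ∂_1 = 7 − 6 = 1, and the invariant factors of ∂_1 are all 1, so H_0 ≅ Z.
  H_1: rank ker ∂_1 − rank ∂_2 = (21 − 6) − 13 = 2, and the invariant factors of ∂_2 are all 1, so H_1 ≅ Z^2.
  H_2: rank ker ∂_2 − rank ∂_3 = (14 − 13) − 0 = 1, and there is no ∂_3, so H_2 ≅ Z.

H_0 = Z,  H_1 = Z^2,  H_2 = Z.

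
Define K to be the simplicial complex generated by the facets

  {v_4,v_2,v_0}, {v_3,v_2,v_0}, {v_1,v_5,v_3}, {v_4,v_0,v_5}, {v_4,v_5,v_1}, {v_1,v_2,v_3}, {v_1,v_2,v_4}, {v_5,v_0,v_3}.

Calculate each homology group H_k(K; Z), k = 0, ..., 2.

H_0 = Z,  H_1 = 0,  H_2 = Z.

Take the total order v_0 < v_1 < v_2 < v_3 < v_4 < v_5 on the vertex set. Then K (dimension 2) consists of the simplices:

  0-simplices (6): [v_0], [v_1], [v_2], [v_3], [v_4], [v_5]
  1-simplices (12): [v_0,v_2], [v_0,v_3], [v_0,v_4], [v_0,v_5], [v_1,v_2], [v_1,v_3], [v_1,v_4], [v_1,v_5], [v_2,v_3], [v_2,v_4], [v_3,v_5], [v_4,v_5]
  2-simplices (8): [v_0,v_2,v_3], [v_0,v_2,v_4], [v_0,v_3,v_5], [v_0,v_4,v_5], [v_1,v_2,v_3], [v_1,v_2,v_4], [v_1,v_3,v_5], [v_1,v_4,v_5]

giving chain groups C_0 ≅ Z^6, C_1 ≅ Z^12, C_2 ≅ Z^8.

Boundary ∂_1: C_1 → C_0 maps an edge to its endpoints' difference, ∂[p,q] = q − p.
The resulting 6×12 matrix has rank 5, and its Smith normal form has invariant factors (1,1,1,1,1).

Boundary ∂_2: C_2 → C_1 sends each 2-simplex [p,q,r] to [q,r] − [p,r] + [p,q]. For instance
  ∂[v_1,v_4,v_5] = [v_4,v_5] − [v_1,v_5] + [v_1,v_4],
  ∂[v_1,v_2,v_3] = [v_2,v_3] − [v_1,v_3] + [v_1,v_2].
As a 12×8 matrix over Z this has rank 7, with invariant factors (1,1,1,1,1,1,1).

Reading off H_k = ker ∂_k / im ∂_{k+1}:

  H_0: rank C_0 − rank ∂_1 = 6 − 5 = 1, and the invariant factors of ∂_1 are all 1, so H_0 ≅ Z.
  H_1: rank ker ∂_1 − rank ∂_2 = (12 − 5) − 7 = 0, and the invariant factors of ∂_2 are all 1, so H_1 ≅ 0.
  H_2: rank ker ∂_2 − rank ∂_3 = (8 − 7) − 0 = 1, and there is no ∂_3, so H_2 ≅ Z.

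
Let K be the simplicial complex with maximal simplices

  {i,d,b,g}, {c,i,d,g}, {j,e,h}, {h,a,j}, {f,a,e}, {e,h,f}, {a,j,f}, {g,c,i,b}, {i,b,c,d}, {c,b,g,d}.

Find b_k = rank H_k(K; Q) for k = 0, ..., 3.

b_0 = 2, b_1 = 1, b_2 = 0, b_3 = 1.

Take the total order a < b < c < d < e < f < g < h < i < j on the vertex set. Then K (dimension 3) consists of the simplices:

  0-simplices (10): a, b, c, d, e, f, g, h, i, j
  1-simplices (20): ae, af, ah, aj, bc, bd, bg, bi, cd, cg, ci, dg, di, ef, eh, ej, fh, fj, gi, hj
  2-simplices (15): aef, afj, ahj, bcd, bcg, bci, bdg, bdi, bgi, cdg, cdi, cgi, dgi, efh, ehj
  3-simplices (5): bcdg, bcdi, bcgi, bdgi, cdgi

Hence C_0 ≅ Z^10, C_1 ≅ Z^20, C_2 ≅ Z^15, C_3 ≅ Z^5.

Boundary ∂_1: C_1 → C_0 maps an edge to its endpoints' difference, ∂[p,q] = q − p.
As a 10×20 matrix over Z this has rank 8, with invariant factors (1,1,1,1,1,1,1,1).

Boundary ∂_2: C_2 → C_1 acts by ∂[p,q,r] = [q,r] − [p,r] + [p,q]. For instance
  ∂cgi = gi − ci + cg,
  ∂afj = fj − aj + af.
The resulting 20×15 matrix has rank 11, and its Smith normal form has invariant factors (1,1,1,1,1,1,1,1,1,1,1).

∂_3: C_3 → C_2 sends each 3-simplex σ to the alternating sum Σ_i (−1)^i (σ with its i-th vertex removed). For instance
  ∂bcdg = cdg − bdg + bcg − bcd,
  ∂bcgi = cgi − bgi + bci − bcg.
This gives a 15×5 integer matrix of rank 4; reducing to Smith normal form yields diagonal entries (1,1,1,1).

Reading off H_k = ker ∂_k / im ∂_{k+1}:

  H_0: rank C_0 − rank ∂_1 = 10 − 8 = 2, and the invariant factors of ∂_1 are all 1, so H_0 = Z^2.
  H_1: rank ker ∂_1 − rank ∂_2 = (20 − 8) − 11 = 1, and the invariant factors of ∂_2 are all 1, so H_1 = Z.
  H_2: rank ker ∂_2 − rank ∂_3 = (15 − 11) − 4 = 0, and the invariant factors of ∂_3 are all 1, so H_2 = 0.
  H_3: rank ker ∂_3 − rank ∂_4 = (5 − 4) − 0 = 1, and there is no ∂_4, so H_3 = Z.

Hence the Betti numbers are b_0 = 2, b_1 = 1, b_2 = 0, b_3 = 1.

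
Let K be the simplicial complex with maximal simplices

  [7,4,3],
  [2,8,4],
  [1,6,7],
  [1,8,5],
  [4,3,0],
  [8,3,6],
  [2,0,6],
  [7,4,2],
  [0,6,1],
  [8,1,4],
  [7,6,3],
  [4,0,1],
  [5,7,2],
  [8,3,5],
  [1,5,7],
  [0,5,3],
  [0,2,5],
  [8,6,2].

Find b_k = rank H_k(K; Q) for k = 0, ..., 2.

b_0 = 1, b_1 = 2, b_2 = 1.

Order the vertices as 0 < 1 < 2 < 3 < 4 < 5 < 6 < 7 < 8. Listing each simplex with vertices in this order, K has dimension 2 with simplices:

  0-simplices (9): [0], [1], [2], [3], [4], [5], [6], [7], [8]
  1-simplices (27): (27 of them)
  2-simplices (18): [0,1,4], [0,1,6], [0,2,5], [0,2,6], [0,3,4], [0,3,5], [1,4,8], [1,5,7], [1,5,8], [1,6,7], [2,4,7], [2,4,8], [2,5,7], [2,6,8], [3,4,7], [3,5,8], [3,6,7], [3,6,8]

Hence C_0 ≅ Z^9, C_1 ≅ Z^27, C_2 ≅ Z^18.

∂_1: C_1 → C_0 sends each edge [p,q] (with p < q) to q − p. For instance
  ∂[3,7] = [7] − [3].
As a 9×27 matrix over Z this has rank 8, with invariant factors (1,1,1,1,1,1,1,1).

Boundary ∂_2: C_2 → C_1 acts by ∂[p,q,r] = [q,r] − [p,r] + [p,q]. For instance
  ∂[2,4,7] = [4,7] − [2,7] + [2,4],
  ∂[3,5,8] = [5,8] − [3,8] + [3,5].
The resulting 27×18 matrix has rank 17, and its Smith normal form has invariant factors (1,1,1,1,1,1,1,1,1,1,1,1,1,1,1,1,1).

Now H_k = ker ∂_k / im ∂_{k+1}, so:

  H_0: rank C_0 − rank ∂_1 = 9 − 8 = 1, and the invariant factors of ∂_1 are all 1, so H_0 = Z.
  H_1: rank ker ∂_1 − rank ∂_2 = (27 − 8) − 17 = 2, and the invariant factors of ∂_2 are all 1, so H_1 = Z^2.
  H_2: rank ker ∂_2 − rank ∂_3 = (18 − 17) − 0 = 1, and there is no ∂_3, so H_2 = Z.

Hence the Betti numbers are b_0 = 1, b_1 = 2, b_2 = 1.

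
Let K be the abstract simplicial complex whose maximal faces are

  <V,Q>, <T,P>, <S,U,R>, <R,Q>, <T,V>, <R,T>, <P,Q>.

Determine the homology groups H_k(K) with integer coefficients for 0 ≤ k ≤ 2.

H_0 = Z,  H_1 = Z^2,  H_2 = 0.

Order the vertices as P < Q < R < S < T < U < V. Listing each simplex with vertices in this order, K has dimension 2 with simplices:

  0-simplices (7): P, Q, R, S, T, U, V
  1-simplices (9): PQ, PT, QR, QV, RS, RT, RU, SU, TV
  2-simplices (1): RSU

Hence C_0 ≅ Z^7, C_1 ≅ Z^9, C_2 ≅ Z^1.

The boundary map ∂_1: C_1 → C_0 maps an edge to its endpoints' difference, ∂[p,q] = q − p. For instance
  ∂PT = T − P.
As a 7×9 matrix over Z this has rank 6, with invariant factors (1,1,1,1,1,1).

∂_2: C_2 → C_1 maps a triangle to the signed sum of its edges. For instance
  ∂RSU = SU − RU + RS.
The resulting 9×1 matrix has rank 1, and its Smith normal form has invariant factors (1).

Now H_k = ker ∂_k / im ∂_{k+1}, so:

  H_0: rank C_0 − rank ∂_1 = 7 − 6 = 1, and the invariant factors of ∂_1 are all 1, so H_0 ≅ Z.
  H_1: rank ker ∂_1 − rank ∂_2 = (9 − 6) − 1 = 2, and the invariant factors of ∂_2 are all 1, so H_1 ≅ Z^2.
  H_2: rank ker ∂_2 − rank ∂_3 = (1 − 1) − 0 = 0, and there is no ∂_3, so H_2 ≅ 0.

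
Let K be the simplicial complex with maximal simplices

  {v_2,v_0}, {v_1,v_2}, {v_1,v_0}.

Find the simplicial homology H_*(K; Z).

H_0 = Z,  H_1 = Z.

K has 3 vertices, 3 edges.
rank ∂_0 = 0, rank ∂_1 = 2 ⇒ b_0 = 3 − 0 − 2 = 1; all invariant factors of ∂_1 are 1 so no torsion. So H_0 = Z.
rank ∂_1 = 2, rank ∂_2 = 0 ⇒ b_1 = 3 − 2 − 0 = 1. So H_1 = Z.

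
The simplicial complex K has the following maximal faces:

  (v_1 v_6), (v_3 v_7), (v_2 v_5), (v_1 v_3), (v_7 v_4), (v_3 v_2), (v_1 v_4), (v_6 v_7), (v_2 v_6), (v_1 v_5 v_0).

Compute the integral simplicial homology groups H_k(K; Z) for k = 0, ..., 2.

H_0 ≅ Z,  H_1 ≅ Z^4,  H_2 = 0.

Fix the vertex order v_0 < v_1 < v_2 < v_3 < v_4 < v_5 < v_6 < v_7 and write every simplex with vertices in increasing order. Then dim K = 2 and the simplices of K are:

  0-simplices (8): [v_0], [v_1], [v_2], [v_3], [v_4], [v_5], [v_6], [v_7]
  1-simplices (12): [v_0,v_1], [v_0,v_5], [v_1,v_3], [v_1,v_4], [v_1,v_5], [v_1,v_6], [v_2,v_3], [v_2,v_5], [v_2,v_6], [v_3,v_7], [v_4,v_7], [v_6,v_7]
  2-simplices (1): [v_0,v_1,v_5]

so the chain groups are C_0 ≅ Z^8, C_1 ≅ Z^12, C_2 ≅ Z^1.

Boundary ∂_1: C_1 → C_0 sends each edge [p,q] (with p < q) to q − p. For instance
  ∂[v_0,v_1] = [v_1] − [v_0].
This gives a 8×12 integer matrix of rank 7; reducing to Smith normal form yields diagonal entries (1,1,1,1,1,1,1).

∂_2: C_2 → C_1 acts by ∂[p,q,r] = [q,r] − [p,r] + [p,q]. For instance
  ∂[v_0,v_1,v_5] = [v_1,v_5] − [v_0,v_5] + [v_0,v_1].
The resulting 12×1 matrix has rank 1, and its Smith normal form has invariant factors (1).

Computing H_k = (kernel of ∂_k) / (image of ∂_{k+1}):

  H_0: rank C_0 − rank ∂_1 = 8 − 7 = 1, and the invariant factors of ∂_1 are all 1, so H_0 ≅ Z.
  H_1: rank ker ∂_1 − rank ∂_2 = (12 − 7) − 1 = 4, and the invariant factors of ∂_2 are all 1, so H_1 ≅ Z^4.
  H_2: rank ker ∂_2 − rank ∂_3 = (1 − 1) − 0 = 0, and there is no ∂_3, so H_2 ≅ 0.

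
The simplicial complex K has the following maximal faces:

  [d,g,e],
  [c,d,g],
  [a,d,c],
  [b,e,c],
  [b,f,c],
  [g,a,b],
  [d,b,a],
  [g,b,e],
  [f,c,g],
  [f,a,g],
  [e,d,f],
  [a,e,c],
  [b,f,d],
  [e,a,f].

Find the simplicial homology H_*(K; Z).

Order the vertices as a < b < c < d < e < f < g. Listing each simplex with vertices in this order, K has dimension 2 with simplices:

  0-simplices (7): a, b, c, d, e, f, g
  1-simplices (21): ab, ac, ad, ae, af, ag, bc, bd, be, bf, bg, cd, ce, cf, cg, de, df, dg, ef, eg, fg
  2-simplices (14): abd, abg, acd, ace, aef, afg, bce, bcf, bdf, beg, cdg, cfg, def, deg

so the chain groups are C_0 ≅ Z^7, C_1 ≅ Z^21, C_2 ≅ Z^14.

Boundary ∂_1: C_1 → C_0 is given by ∂[p,q] = [q] − [p]. For instance
  ∂bc = c − b.
The 7×21 boundary matrix has rank 6 and Smith normal form diag(1,1,1,1,1,1).

The boundary map ∂_2: C_2 → C_1 acts by ∂[p,q,r] = [q,r] − [p,r] + [p,q]. For instance
  ∂cdg = dg − cg + cd,
  ∂ace = ce − ae + ac.
This gives a 21×14 integer matrix of rank 13; reducing to Smith normal form yields diagonal entries (1,1,1,1,1,1,1,1,1,1,1,1,1).

Now H_k = ker ∂_k / im ∂_{k+1}, so:

  H_0: rank C_0 − rank ∂_1 = 7 − 6 = 1, and the invariant factors of ∂_1 are all 1, so H_0 = Z.
  H_1: rank ker ∂_1 − rank ∂_2 = (21 − 6) − 13 = 2, and the invariant factors of ∂_2 are all 1, so H_1 = Z^2.
  H_2: rank ker ∂_2 − rank ∂_3 = (14 − 13) − 0 = 1, and there is no ∂_3, so H_2 = Z.

H_0 ≅ Z,  H_1 ≅ Z^2,  H_2 ≅ Z.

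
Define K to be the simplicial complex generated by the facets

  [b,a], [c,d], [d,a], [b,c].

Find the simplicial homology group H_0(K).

Order the vertices as a < b < c < d. Listing each simplex with vertices in this order, K has dimension 1 with simplices:

  0-simplices (4): a, b, c, d
  1-simplices (4): ab, ad, bc, cd

Hence C_0 ≅ Z^4, C_1 ≅ Z^4.

∂_1: C_1 → C_0 sends each edge [p,q] (with p < q) to q − p. For instance
  ∂ab = b − a.
The 4×4 boundary matrix has rank 3 and Smith normal form diag(1,1,1).

From H_k ≅ ker(∂_k) / im(∂_{k+1}) we obtain:

  H_0: rank C_0 − rank ∂_1 = 4 − 3 = 1, and the invariant factors of ∂_1 are all 1, so H_0 ≅ Z.

H_0 ≅ Z.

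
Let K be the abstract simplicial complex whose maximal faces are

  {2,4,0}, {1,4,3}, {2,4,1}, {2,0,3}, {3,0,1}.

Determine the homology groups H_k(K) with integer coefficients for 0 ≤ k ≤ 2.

H_0 ≅ Z,  H_1 ≅ Z,  H_2 = 0.

Order the vertices as 0 < 1 < 2 < 3 < 4. Listing each simplex with vertices in this order, K has dimension 2 with simplices:

  0-simplices (5): [0], [1], [2], [3], [4]
  1-simplices (10): [0,1], [0,2], [0,3], [0,4], [1,2], [1,3], [1,4], [2,3], [2,4], [3,4]
  2-simplices (5): [0,1,3], [0,2,3], [0,2,4], [1,2,4], [1,3,4]

Hence C_0 ≅ Z^5, C_1 ≅ Z^10, C_2 ≅ Z^5.

∂_1: C_1 → C_0 sends each edge [p,q] (with p < q) to q − p. For instance
  ∂[1,2] = [2] − [1].
The 5×10 boundary matrix has rank 4 and Smith normal form diag(1,1,1,1).

∂_2: C_2 → C_1 acts by ∂[p,q,r] = [q,r] − [p,r] + [p,q]. For instance
  ∂[0,2,4] = [2,4] − [0,4] + [0,2],
  ∂[0,2,3] = [2,3] − [0,3] + [0,2].
As a 10×5 matrix over Z this has rank 5, with invariant factors (1,1,1,1,1).

Computing H_k = (kernel of ∂_k) / (image of ∂_{k+1}):

  H_0: rank C_0 − rank ∂_1 = 5 − 4 = 1, and the invariant factors of ∂_1 are all 1, so H_0 ≅ Z.
  H_1: rank ker ∂_1 − rank ∂_2 = (10 − 4) − 5 = 1, and the invariant factors of ∂_2 are all 1, so H_1 ≅ Z.
  H_2: rank ker ∂_2 − rank ∂_3 = (5 − 5) − 0 = 0, and there is no ∂_3, so H_2 ≅ 0.

As a check, the Euler characteristic is 5 − 10 + 5 = 0, which agrees with 1 − 1 + 0 = 0.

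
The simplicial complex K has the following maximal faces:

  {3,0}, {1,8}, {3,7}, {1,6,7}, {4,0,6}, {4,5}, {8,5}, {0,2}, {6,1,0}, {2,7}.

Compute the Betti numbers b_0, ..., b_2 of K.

b_0 = 1, b_1 = 3, b_2 = 0.

Order the vertices as 0 < 1 < 2 < 3 < 4 < 5 < 6 < 7 < 8. Listing each simplex with vertices in this order, K has dimension 2 with simplices:

  0-simplices (9): [0], [1], [2], [3], [4], [5], [6], [7], [8]
  1-simplices (14): [0,1], [0,2], [0,3], [0,4], [0,6], [1,6], [1,7], [1,8], [2,7], [3,7], [4,5], [4,6], [5,8], [6,7]
  2-simplices (3): [0,1,6], [0,4,6], [1,6,7]

so the chain groups are C_0 ≅ Z^9, C_1 ≅ Z^14, C_2 ≅ Z^3.

The boundary map ∂_1: C_1 → C_0 is given by ∂[p,q] = [q] − [p]. For instance
  ∂[0,3] = [3] − [0].
As a 9×14 matrix over Z this has rank 8, with invariant factors (1,1,1,1,1,1,1,1).

The boundary map ∂_2: C_2 → C_1 acts by ∂[p,q,r] = [q,r] − [p,r] + [p,q]. For instance
  ∂[0,1,6] = [1,6] − [0,6] + [0,1],
  ∂[1,6,7] = [6,7] − [1,7] + [1,6].
As a 14×3 matrix over Z this has rank 3, with invariant factors (1,1,1).

Now H_k = ker ∂_k / im ∂_{k+1}, so:

  H_0: rank C_0 − rank ∂_1 = 9 − 8 = 1, and the invariant factors of ∂_1 are all 1, so H_0 ≅ Z.
  H_1: rank ker ∂_1 − rank ∂_2 = (14 − 8) − 3 = 3, and the invariant factors of ∂_2 are all 1, so H_1 ≅ Z^3.
  H_2: rank ker ∂_2 − rank ∂_3 = (3 − 3) − 0 = 0, and there is no ∂_3, so H_2 ≅ 0.

Hence the Betti numbers are b_0 = 1, b_1 = 3, b_2 = 0.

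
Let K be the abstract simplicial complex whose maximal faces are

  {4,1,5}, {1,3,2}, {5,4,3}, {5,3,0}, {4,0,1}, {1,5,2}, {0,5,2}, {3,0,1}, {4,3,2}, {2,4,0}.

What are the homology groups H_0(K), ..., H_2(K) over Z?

Fix the vertex order 0 < 1 < 2 < 3 < 4 < 5 and write every simplex with vertices in increasing order. Then dim K = 2 and the simplices of K are:

  0-simplices (6): [0], [1], [2], [3], [4], [5]
  1-simplices (15): [0,1], [0,2], [0,3], [0,4], [0,5], [1,2], [1,3], [1,4], [1,5], [2,3], [2,4], [2,5], [3,4], [3,5], [4,5]
  2-simplices (10): [0,1,3], [0,1,4], [0,2,4], [0,2,5], [0,3,5], [1,2,3], [1,2,5], [1,4,5], [2,3,4], [3,4,5]

so the chain groups are C_0 ≅ Z^6, C_1 ≅ Z^15, C_2 ≅ Z^10.

The boundary map ∂_1: C_1 → C_0 sends each edge [p,q] (with p < q) to q − p. For instance
  ∂[0,4] = [4] − [0].
As a 6×15 matrix over Z this has rank 5, with invariant factors (1,1,1,1,1).

∂_2: C_2 → C_1 acts by ∂[p,q,r] = [q,r] − [p,r] + [p,q]. For instance
  ∂[0,1,3] = [1,3] − [0,3] + [0,1],
  ∂[0,2,5] = [2,5] − [0,5] + [0,2].
The 15×10 boundary matrix has rank 10 and Smith normal form diag(1,1,1,1,1,1,1,1,1,2).

Computing H_k = (kernel of ∂_k) / (image of ∂_{k+1}):

  H_0: rank C_0 − rank ∂_1 = 6 − 5 = 1, and the invariant factors of ∂_1 are all 1, so H_0 = Z.
  H_1: rank ker ∂_1 − rank ∂_2 = (15 − 5) − 10 = 0, and ∂_2 has invariant factor 2 > 1, so H_1 = Z_2.
  H_2: rank ker ∂_2 − rank ∂_3 = (10 − 10) − 0 = 0, and there is no ∂_3, so H_2 = 0.

H_0 ≅ Z,  H_1 ≅ Z_2,  H_2 = 0.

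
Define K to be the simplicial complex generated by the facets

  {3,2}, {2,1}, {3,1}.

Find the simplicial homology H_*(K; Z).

Order the vertices as 1 < 2 < 3. Listing each simplex with vertices in this order, K has dimension 1 with simplices:

  0-simplices (3): [1], [2], [3]
  1-simplices (3): [1,2], [1,3], [2,3]

giving chain groups C_0 ≅ Z^3, C_1 ≅ Z^3.

Boundary ∂_1: C_1 → C_0 is given by ∂[p,q] = [q] − [p]. For instance
  ∂[1,3] = [3] − [1].
The resulting 3×3 matrix has rank 2, and its Smith normal form has invariant factors (1,1).

Now H_k = ker ∂_k / im ∂_{k+1}, so:

  H_0: rank C_0 − rank ∂_1 = 3 − 2 = 1, and the invariant factors of ∂_1 are all 1, so H_0 = Z.
  H_1: rank ker ∂_1 − rank ∂_2 = (3 − 2) − 0 = 1, and there is no ∂_2, so H_1 = Z.

(K is a triangulation of the circle S^1.)

H_0 = Z,  H_1 = Z.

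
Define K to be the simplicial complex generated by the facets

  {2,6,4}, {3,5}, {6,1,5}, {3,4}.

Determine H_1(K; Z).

H_1 ≅ Z.

Take the total order 1 < 2 < 3 < 4 < 5 < 6 on the vertex set. Then K (dimension 2) consists of the simplices:

  0-simplices (6): [1], [2], [3], [4], [5], [6]
  1-simplices (8): [1,5], [1,6], [2,4], [2,6], [3,4], [3,5], [4,6], [5,6]
  2-simplices (2): [1,5,6], [2,4,6]

so the chain groups are C_0 ≅ Z^6, C_1 ≅ Z^8, C_2 ≅ Z^2.

The boundary map ∂_1: C_1 → C_0 sends each edge [p,q] (with p < q) to q − p. For instance
  ∂[3,5] = [5] − [3].
This gives a 6×8 integer matrix of rank 5; reducing to Smith normal form yields diagonal entries (1,1,1,1,1).

∂_2: C_2 → C_1 sends each 2-simplex [p,q,r] to [q,r] − [p,r] + [p,q]. For instance
  ∂[2,4,6] = [4,6] − [2,6] + [2,4],
  ∂[1,5,6] = [5,6] − [1,6] + [1,5].
This gives a 8×2 integer matrix of rank 2; reducing to Smith normal form yields diagonal entries (1,1).

Reading off H_k = ker ∂_k / im ∂_{k+1}:

  H_1: rank ker ∂_1 − rank ∂_2 = (8 − 5) − 2 = 1, and the invariant factors of ∂_2 are all 1, so H_1 ≅ Z.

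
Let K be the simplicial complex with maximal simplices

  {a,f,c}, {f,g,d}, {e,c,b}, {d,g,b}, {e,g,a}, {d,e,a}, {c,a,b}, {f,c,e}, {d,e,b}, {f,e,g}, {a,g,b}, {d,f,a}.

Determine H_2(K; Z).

We work with the vertex ordering a < b < c < d < e < f < g. The simplices of K, each written with vertices in increasing order, are:

  0-simplices (7): a, b, c, d, e, f, g
  1-simplices (18): ab, ac, ad, ae, af, ag, bc, bd, be, bg, ce, cf, de, df, dg, ef, eg, fg
  2-simplices (12): abc, abg, acf, ade, adf, aeg, bce, bde, bdg, cef, dfg, efg

so the chain groups are C_0 ≅ Z^7, C_1 ≅ Z^18, C_2 ≅ Z^12.

The boundary map ∂_1: C_1 → C_0 maps an edge to its endpoints' difference, ∂[p,q] = q − p.
As a 7×18 matrix over Z this has rank 6, with invariant factors (1,1,1,1,1,1).

∂_2: C_2 → C_1 acts by ∂[p,q,r] = [q,r] − [p,r] + [p,q]. For instance
  ∂acf = cf − af + ac,
  ∂ade = de − ae + ad.
As a 18×12 matrix over Z this has rank 12, with invariant factors (1,1,1,1,1,1,1,1,1,1,1,2).

From H_k ≅ ker(∂_k) / im(∂_{k+1}) we obtain:

  H_2: rank ker ∂_2 − rank ∂_3 = (12 − 12) − 0 = 0, and there is no ∂_3, so H_2 = 0.

H_2 ≅ 0.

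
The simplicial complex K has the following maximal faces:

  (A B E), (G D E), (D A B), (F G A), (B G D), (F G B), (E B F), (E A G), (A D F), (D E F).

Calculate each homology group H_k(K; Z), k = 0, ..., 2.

H_0 = Z,  H_1 = Z/2Z,  H_2 = 0.

Fix the vertex order A < B < D < E < F < G and write every simplex with vertices in increasing order. Then dim K = 2 and the simplices of K are:

  0-simplices (6): A, B, D, E, F, G
  1-simplices (15): AB, AD, AE, AF, AG, BD, BE, BF, BG, DE, DF, DG, EF, EG, FG
  2-simplices (10): ABD, ABE, ADF, AEG, AFG, BDG, BEF, BFG, DEF, DEG

giving chain groups C_0 ≅ Z^6, C_1 ≅ Z^15, C_2 ≅ Z^10.

Boundary ∂_1: C_1 → C_0 sends each edge [p,q] (with p < q) to q − p.
The resulting 6×15 matrix has rank 5, and its Smith normal form has invariant factors (1,1,1,1,1).

∂_2: C_2 → C_1 sends each 2-simplex [p,q,r] to [q,r] − [p,r] + [p,q]. For instance
  ∂ABD = BD − AD + AB,
  ∂AEG = EG − AG + AE.
The 15×10 boundary matrix has rank 10 and Smith normal form diag(1,1,1,1,1,1,1,1,1,2).

Now H_k = ker ∂_k / im ∂_{k+1}, so:

  H_0: rank C_0 − rank ∂_1 = 6 − 5 = 1, and the invariant factors of ∂_1 are all 1, so H_0 = Z.
  H_1: rank ker ∂_1 − rank ∂_2 = (15 − 5) − 10 = 0, and ∂_2 has invariant factor 2 > 1, so H_1 = Z/2Z.
  H_2: rank ker ∂_2 − rank ∂_3 = (10 − 10) − 0 = 0, and there is no ∂_3, so H_2 = 0.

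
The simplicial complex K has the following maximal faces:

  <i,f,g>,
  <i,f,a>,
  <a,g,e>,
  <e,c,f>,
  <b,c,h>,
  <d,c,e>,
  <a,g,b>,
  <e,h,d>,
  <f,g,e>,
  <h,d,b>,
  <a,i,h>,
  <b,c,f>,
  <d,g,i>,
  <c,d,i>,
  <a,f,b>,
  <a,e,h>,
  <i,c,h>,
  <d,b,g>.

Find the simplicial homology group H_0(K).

K has 9 vertices, 27 edges, 18 triangles.
rank ∂_0 = 0, rank ∂_1 = 8 ⇒ b_0 = 9 − 0 − 8 = 1; all invariant factors of ∂_1 are 1 so no torsion. So H_0 = Z.

H_0 = Z.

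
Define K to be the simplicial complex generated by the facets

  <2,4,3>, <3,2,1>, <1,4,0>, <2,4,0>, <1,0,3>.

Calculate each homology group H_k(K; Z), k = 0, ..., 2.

Fix the vertex order 0 < 1 < 2 < 3 < 4 and write every simplex with vertices in increasing order. Then dim K = 2 and the simplices of K are:

  0-simplices (5): [0], [1], [2], [3], [4]
  1-simplices (10): [0,1], [0,2], [0,3], [0,4], [1,2], [1,3], [1,4], [2,3], [2,4], [3,4]
  2-simplices (5): [0,1,3], [0,1,4], [0,2,4], [1,2,3], [2,3,4]

Hence C_0 ≅ Z^5, C_1 ≅ Z^10, C_2 ≅ Z^5.

The boundary map ∂_1: C_1 → C_0 is given by ∂[p,q] = [q] − [p]. For instance
  ∂[1,3] = [3] − [1].
As a 5×10 matrix over Z this has rank 4, with invariant factors (1,1,1,1).

Boundary ∂_2: C_2 → C_1 acts by ∂[p,q,r] = [q,r] − [p,r] + [p,q]. For instance
  ∂[0,1,4] = [1,4] − [0,4] + [0,1],
  ∂[1,2,3] = [2,3] − [1,3] + [1,2].
The resulting 10×5 matrix has rank 5, and its Smith normal form has invariant factors (1,1,1,1,1).

Now H_k = ker ∂_k / im ∂_{k+1}, so:

  H_0: rank C_0 − rank ∂_1 = 5 − 4 = 1, and the invariant factors of ∂_1 are all 1, so H_0 = Z.
  H_1: rank ker ∂_1 − rank ∂_2 = (10 − 4) − 5 = 1, and the invariant factors of ∂_2 are all 1, so H_1 = Z.
  H_2: rank ker ∂_2 − rank ∂_3 = (5 − 5) − 0 = 0, and there is no ∂_3, so H_2 = 0.

As a check, the Euler characteristic is 5 − 10 + 5 = 0, which agrees with 1 − 1 + 0 = 0.

H_0 = Z,  H_1 = Z,  H_2 = 0.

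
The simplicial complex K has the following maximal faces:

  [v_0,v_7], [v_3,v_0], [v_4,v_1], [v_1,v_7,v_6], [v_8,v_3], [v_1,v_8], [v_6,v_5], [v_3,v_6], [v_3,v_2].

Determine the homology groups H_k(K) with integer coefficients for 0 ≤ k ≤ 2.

We work with the vertex ordering v_0 < v_1 < v_2 < v_3 < v_4 < v_5 < v_6 < v_7 < v_8. The simplices of K, each written with vertices in increasing order, are:

  0-simplices (9): [v_0], [v_1], [v_2], [v_3], [v_4], [v_5], [v_6], [v_7], [v_8]
  1-simplices (11): [v_0,v_3], [v_0,v_7], [v_1,v_4], [v_1,v_6], [v_1,v_7], [v_1,v_8], [v_2,v_3], [v_3,v_6], [v_3,v_8], [v_5,v_6], [v_6,v_7]
  2-simplices (1): [v_1,v_6,v_7]

Hence C_0 ≅ Z^9, C_1 ≅ Z^11, C_2 ≅ Z^1.

∂_1: C_1 → C_0 sends each edge [p,q] (with p < q) to q − p.
As a 9×11 matrix over Z this has rank 8, with invariant factors (1,1,1,1,1,1,1,1).

∂_2: C_2 → C_1 acts by ∂[p,q,r] = [q,r] − [p,r] + [p,q]. For instance
  ∂[v_1,v_6,v_7] = [v_6,v_7] − [v_1,v_7] + [v_1,v_6].
The resulting 11×1 matrix has rank 1, and its Smith normal form has invariant factors (1).

Now H_k = ker ∂_k / im ∂_{k+1}, so:

  H_0: rank C_0 − rank ∂_1 = 9 − 8 = 1, and the invariant factors of ∂_1 are all 1, so H_0 = Z.
  H_1: rank ker ∂_1 − rank ∂_2 = (11 − 8) − 1 = 2, and the invariant factors of ∂_2 are all 1, so H_1 = Z^2.
  H_2: rank ker ∂_2 − rank ∂_3 = (1 − 1) − 0 = 0, and there is no ∂_3, so H_2 = 0.

As a check, the Euler characteristic is 9 − 11 + 1 = -1, which agrees with 1 − 2 + 0 = -1.

H_0 = Z,  H_1 = Z^2,  H_2 = 0.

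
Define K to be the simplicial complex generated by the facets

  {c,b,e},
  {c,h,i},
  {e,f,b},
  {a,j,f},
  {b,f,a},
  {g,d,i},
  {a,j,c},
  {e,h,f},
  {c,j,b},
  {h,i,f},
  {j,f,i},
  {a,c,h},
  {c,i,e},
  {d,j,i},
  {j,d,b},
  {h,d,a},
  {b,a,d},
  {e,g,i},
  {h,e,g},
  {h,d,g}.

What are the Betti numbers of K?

b_0 = 1, b_1 = 1, b_2 = 0.

Order the vertices as a < b < c < d < e < f < g < h < i < j. Listing each simplex with vertices in this order, K has dimension 2 with simplices:

  0-simplices (10): a, b, c, d, e, f, g, h, i, j
  1-simplices (30): ab, ac, ad, af, ah, aj, bc, bd, be, bf, bj, ce, ch, ci, cj, dg, dh, di, dj, ef, eg, eh, ei, fh, fi, fj, gh, gi, hi, ij
  2-simplices (20): abd, abf, ach, acj, adh, afj, bce, bcj, bdj, bef, cei, chi, dgh, dgi, dij, efh, egh, egi, fhi, fij

so the chain groups are C_0 ≅ Z^10, C_1 ≅ Z^30, C_2 ≅ Z^20.

∂_1: C_1 → C_0 maps an edge to its endpoints' difference, ∂[p,q] = q − p. For instance
  ∂fh = h − f.
The resulting 10×30 matrix has rank 9, and its Smith normal form has invariant factors (1,1,1,1,1,1,1,1,1).

∂_2: C_2 → C_1 sends each 2-simplex [p,q,r] to [q,r] − [p,r] + [p,q]. For instance
  ∂cei = ei − ci + ce,
  ∂efh = fh − eh + ef.
As a 30×20 matrix over Z this has rank 20, with invariant factors (1,1,1,1,1,1,1,1,1,1,1,1,1,1,1,1,1,1,1,2).

From H_k ≅ ker(∂_k) / im(∂_{k+1}) we obtain:

  H_0: rank C_0 − rank ∂_1 = 10 − 9 = 1, and the invariant factors of ∂_1 are all 1, so H_0 ≅ Z.
  H_1: rank ker ∂_1 − rank ∂_2 = (30 − 9) − 20 = 1, and ∂_2 has invariant factor 2 > 1, so H_1 ≅ Z ⊕ Z_2.
  H_2: rank ker ∂_2 − rank ∂_3 = (20 − 20) − 0 = 0, and there is no ∂_3, so H_2 ≅ 0.

As a check, the Euler characteristic is 10 − 30 + 20 = 0, which agrees with 1 − 1 + 0 = 0.

Hence the Betti numbers are b_0 = 1, b_1 = 1, b_2 = 0.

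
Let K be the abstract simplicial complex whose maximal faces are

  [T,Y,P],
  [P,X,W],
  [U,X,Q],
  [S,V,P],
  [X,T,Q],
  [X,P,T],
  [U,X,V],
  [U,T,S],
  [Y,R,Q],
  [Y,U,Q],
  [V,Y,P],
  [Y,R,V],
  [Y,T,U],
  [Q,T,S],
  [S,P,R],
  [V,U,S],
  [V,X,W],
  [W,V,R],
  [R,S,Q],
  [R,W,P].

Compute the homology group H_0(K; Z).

Take the total order P < Q < R < S < T < U < V < W < X < Y on the vertex set. Then K (dimension 2) consists of the simplices:

  0-simplices (10): P, Q, R, S, T, U, V, W, X, Y
  1-simplices (30): PR, PS, PT, PV, PW, PX, PY, QR, QS, QT, QU, QX, QY, RS, RV, RW, RY, ST, SU, SV, TU, TX, TY, UV, UX, UY, VW, VX, VY, WX
  2-simplices (20): PRS, PRW, PSV, PTX, PTY, PVY, PWX, QRS, QRY, QST, QTX, QUX, QUY, RVW, RVY, STU, SUV, TUY, UVX, VWX

so the chain groups are C_0 ≅ Z^10, C_1 ≅ Z^30, C_2 ≅ Z^20.

∂_1: C_1 → C_0 is given by ∂[p,q] = [q] − [p]. For instance
  ∂WX = X − W.
The 10×30 boundary matrix has rank 9 and Smith normal form diag(1,1,1,1,1,1,1,1,1).

Boundary ∂_2: C_2 → C_1 maps a triangle to the signed sum of its edges. For instance
  ∂PRW = RW − PW + PR,
  ∂TUY = UY − TY + TU.
This gives a 30×20 integer matrix of rank 20; reducing to Smith normal form yields diagonal entries (1,1,1,1,1,1,1,1,1,1,1,1,1,1,1,1,1,1,1,2).

Now H_k = ker ∂_k / im ∂_{k+1}, so:

  H_0: rank C_0 − rank ∂_1 = 10 − 9 = 1, and the invariant factors of ∂_1 are all 1, so H_0 = Z.

(K is a triangulation of the Klein bottle.)

H_0 = Z.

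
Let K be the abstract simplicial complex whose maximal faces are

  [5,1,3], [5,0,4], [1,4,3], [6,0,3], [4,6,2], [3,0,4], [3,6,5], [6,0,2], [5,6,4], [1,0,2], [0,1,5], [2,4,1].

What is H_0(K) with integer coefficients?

H_0 = Z.

We work with the vertex ordering 0 < 1 < 2 < 3 < 4 < 5 < 6. The simplices of K, each written with vertices in increasing order, are:

  0-simplices (7): [0], [1], [2], [3], [4], [5], [6]
  1-simplices (18): [0,1], [0,2], [0,3], [0,4], [0,5], [0,6], [1,2], [1,3], [1,4], [1,5], [2,4], [2,6], [3,4], [3,5], [3,6], [4,5], [4,6], [5,6]
  2-simplices (12): [0,1,2], [0,1,5], [0,2,6], [0,3,4], [0,3,6], [0,4,5], [1,2,4], [1,3,4], [1,3,5], [2,4,6], [3,5,6], [4,5,6]

so the chain groups are C_0 ≅ Z^7, C_1 ≅ Z^18, C_2 ≅ Z^12.

The boundary map ∂_1: C_1 → C_0 is given by ∂[p,q] = [q] − [p]. For instance
  ∂[0,5] = [5] − [0].
As a 7×18 matrix over Z this has rank 6, with invariant factors (1,1,1,1,1,1).

The boundary map ∂_2: C_2 → C_1 acts by ∂[p,q,r] = [q,r] − [p,r] + [p,q]. For instance
  ∂[0,2,6] = [2,6] − [0,6] + [0,2],
  ∂[0,1,5] = [1,5] − [0,5] + [0,1].
The resulting 18×12 matrix has rank 12, and its Smith normal form has invariant factors (1,1,1,1,1,1,1,1,1,1,1,2).

Now H_k = ker ∂_k / im ∂_{k+1}, so:

  H_0: rank C_0 − rank ∂_1 = 7 − 6 = 1, and the invariant factors of ∂_1 are all 1, so H_0 ≅ Z.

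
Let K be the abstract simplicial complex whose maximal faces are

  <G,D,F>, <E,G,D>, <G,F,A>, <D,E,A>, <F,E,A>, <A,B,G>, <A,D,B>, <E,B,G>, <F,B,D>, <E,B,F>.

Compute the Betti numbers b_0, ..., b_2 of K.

b_0 = 1, b_1 = 0, b_2 = 0.

Order the vertices as A < B < D < E < F < G. Listing each simplex with vertices in this order, K has dimension 2 with simplices:

  0-simplices (6): A, B, D, E, F, G
  1-simplices (15): AB, AD, AE, AF, AG, BD, BE, BF, BG, DE, DF, DG, EF, EG, FG
  2-simplices (10): ABD, ABG, ADE, AEF, AFG, BDF, BEF, BEG, DEG, DFG

so the chain groups are C_0 ≅ Z^6, C_1 ≅ Z^15, C_2 ≅ Z^10.

The boundary map ∂_1: C_1 → C_0 maps an edge to its endpoints' difference, ∂[p,q] = q − p.
As a 6×15 matrix over Z this has rank 5, with invariant factors (1,1,1,1,1).

∂_2: C_2 → C_1 acts by ∂[p,q,r] = [q,r] − [p,r] + [p,q]. For instance
  ∂DFG = FG − DG + DF,
  ∂ADE = DE − AE + AD.
As a 15×10 matrix over Z this has rank 10, with invariant factors (1,1,1,1,1,1,1,1,1,2).

Computing H_k = (kernel of ∂_k) / (image of ∂_{k+1}):

  H_0: rank C_0 − rank ∂_1 = 6 − 5 = 1, and the invariant factors of ∂_1 are all 1, so H_0 ≅ Z.
  H_1: rank ker ∂_1 − rank ∂_2 = (15 − 5) − 10 = 0, and ∂_2 has invariant factor 2 > 1, so H_1 ≅ Z_2.
  H_2: rank ker ∂_2 − rank ∂_3 = (10 − 10) − 0 = 0, and there is no ∂_3, so H_2 ≅ 0.

As a check, the Euler characteristic is 6 − 15 + 10 = 1, which agrees with 1 − 0 + 0 = 1.
(K is a triangulation of the real projective plane RP^2.)

Hence the Betti numbers are b_0 = 1, b_1 = 0, b_2 = 0.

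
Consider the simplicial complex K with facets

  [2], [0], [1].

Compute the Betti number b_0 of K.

b_0 = 3.

Take the total order 0 < 1 < 2 on the vertex set. Then K (dimension 0) consists of the simplices:

  0-simplices (3): [0], [1], [2]

giving chain groups C_0 ≅ Z^3.

From H_k ≅ ker(∂_k) / im(∂_{k+1}) we obtain:

  H_0: rank C_0 − rank ∂_1 = 3 − 0 = 3, and there is no ∂_1, so H_0 = Z^3.

Hence the Betti numbers are b_0 = 3.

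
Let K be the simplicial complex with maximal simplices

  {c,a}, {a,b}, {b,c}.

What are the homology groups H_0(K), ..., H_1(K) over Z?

H_0 ≅ Z,  H_1 ≅ Z.

We work with the vertex ordering a < b < c. The simplices of K, each written with vertices in increasing order, are:

  0-simplices (3): a, b, c
  1-simplices (3): ab, ac, bc

Hence C_0 ≅ Z^3, C_1 ≅ Z^3.

Boundary ∂_1: C_1 → C_0 sends each edge [p,q] (with p < q) to q − p. For instance
  ∂ac = c − a.
The 3×3 boundary matrix has rank 2 and Smith normal form diag(1,1).

From H_k ≅ ker(∂_k) / im(∂_{k+1}) we obtain:

  H_0: rank C_0 − rank ∂_1 = 3 − 2 = 1, and the invariant factors of ∂_1 are all 1, so H_0 = Z.
  H_1: rank ker ∂_1 − rank ∂_2 = (3 − 2) − 0 = 1, and there is no ∂_2, so H_1 = Z.

As a check, the Euler characteristic is 3 − 3 = 0, which agrees with 1 − 1 = 0.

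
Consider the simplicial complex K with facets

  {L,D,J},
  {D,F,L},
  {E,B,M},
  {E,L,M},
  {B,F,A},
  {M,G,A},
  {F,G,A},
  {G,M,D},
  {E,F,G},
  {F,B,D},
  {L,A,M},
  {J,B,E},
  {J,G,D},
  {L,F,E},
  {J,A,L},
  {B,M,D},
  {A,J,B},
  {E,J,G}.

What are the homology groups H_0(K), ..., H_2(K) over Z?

H_0 = Z,  H_1 = Z^2,  H_2 = Z.

Take the total order A < B < D < E < F < G < J < L < M on the vertex set. Then K (dimension 2) consists of the simplices:

  0-simplices (9): A, B, D, E, F, G, J, L, M
  1-simplices (27): AB, AF, AG, AJ, AL, AM, BD, BE, BF, BJ, BM, DF, DG, DJ, DL, DM, EF, EG, EJ, EL, EM, FG, FL, GJ, GM, JL, LM
  2-simplices (18): ABF, ABJ, AFG, AGM, AJL, ALM, BDF, BDM, BEJ, BEM, DFL, DGJ, DGM, DJL, EFG, EFL, EGJ, ELM

so the chain groups are C_0 ≅ Z^9, C_1 ≅ Z^27, C_2 ≅ Z^18.

∂_1: C_1 → C_0 maps an edge to its endpoints' difference, ∂[p,q] = q − p.
The 9×27 boundary matrix has rank 8 and Smith normal form diag(1,1,1,1,1,1,1,1).

The boundary map ∂_2: C_2 → C_1 acts by ∂[p,q,r] = [q,r] − [p,r] + [p,q]. For instance
  ∂EFL = FL − EL + EF,
  ∂DGJ = GJ − DJ + DG.
The 27×18 boundary matrix has rank 17 and Smith normal form diag(1,1,1,1,1,1,1,1,1,1,1,1,1,1,1,1,1).

Computing H_k = (kernel of ∂_k) / (image of ∂_{k+1}):

  H_0: rank C_0 − rank ∂_1 = 9 − 8 = 1, and the invariant factors of ∂_1 are all 1, so H_0 ≅ Z.
  H_1: rank ker ∂_1 − rank ∂_2 = (27 − 8) − 17 = 2, and the invariant factors of ∂_2 are all 1, so H_1 ≅ Z^2.
  H_2: rank ker ∂_2 − rank ∂_3 = (18 − 17) − 0 = 1, and there is no ∂_3, so H_2 ≅ Z.

As a check, the Euler characteristic is 9 − 27 + 18 = 0, which agrees with 1 − 2 + 1 = 0.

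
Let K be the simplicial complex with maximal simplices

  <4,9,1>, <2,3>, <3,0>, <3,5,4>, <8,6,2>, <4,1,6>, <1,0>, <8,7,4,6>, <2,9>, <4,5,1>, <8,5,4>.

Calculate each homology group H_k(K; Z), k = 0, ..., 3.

Fix the vertex order 0 < 1 < 2 < 3 < 4 < 5 < 6 < 7 < 8 < 9 and write every simplex with vertices in increasing order. Then dim K = 3 and the simplices of K are:

  0-simplices (10): [0], [1], [2], [3], [4], [5], [6], [7], [8], [9]
  1-simplices (21): [0,1], [0,3], [1,4], [1,5], [1,6], [1,9], [2,3], [2,6], [2,8], [2,9], [3,4], [3,5], [4,5], [4,6], [4,7], [4,8], [4,9], [5,8], [6,7], [6,8], [7,8]
  2-simplices (10): [1,4,5], [1,4,6], [1,4,9], [2,6,8], [3,4,5], [4,5,8], [4,6,7], [4,6,8], [4,7,8], [6,7,8]
  3-simplices (1): [4,6,7,8]

giving chain groups C_0 ≅ Z^10, C_1 ≅ Z^21, C_2 ≅ Z^10, C_3 ≅ Z^1.

∂_1: C_1 → C_0 sends each edge [p,q] (with p < q) to q − p. For instance
  ∂[2,9] = [9] − [2].
The resulting 10×21 matrix has rank 9, and its Smith normal form has invariant factors (1,1,1,1,1,1,1,1,1).

Boundary ∂_2: C_2 → C_1 maps a triangle to the signed sum of its edges. For instance
  ∂[4,6,7] = [6,7] − [4,7] + [4,6],
  ∂[3,4,5] = [4,5] − [3,5] + [3,4].
This gives a 21×10 integer matrix of rank 9; reducing to Smith normal form yields diagonal entries (1,1,1,1,1,1,1,1,1).

Boundary ∂_3: C_3 → C_2 sends each 3-simplex σ to the alternating sum Σ_i (−1)^i (σ with its i-th vertex removed). For instance
  ∂[4,6,7,8] = [6,7,8] − [4,7,8] + [4,6,8] − [4,6,7].
The 10×1 boundary matrix has rank 1 and Smith normal form diag(1).

Now H_k = ker ∂_k / im ∂_{k+1}, so:

  H_0: rank C_0 − rank ∂_1 = 10 − 9 = 1, and the invariant factors of ∂_1 are all 1, so H_0 ≅ Z.
  H_1: rank ker ∂_1 − rank ∂_2 = (21 − 9) − 9 = 3, and the invariant factors of ∂_2 are all 1, so H_1 ≅ Z^3.
  H_2: rank ker ∂_2 − rank ∂_3 = (10 − 9) − 1 = 0, and the invariant factors of ∂_3 are all 1, so H_2 ≅ 0.
  H_3: rank ker ∂_3 − rank ∂_4 = (1 − 1) − 0 = 0, and there is no ∂_4, so H_3 ≅ 0.

H_0 = Z,  H_1 = Z^3,  H_2 = 0,  H_3 = 0.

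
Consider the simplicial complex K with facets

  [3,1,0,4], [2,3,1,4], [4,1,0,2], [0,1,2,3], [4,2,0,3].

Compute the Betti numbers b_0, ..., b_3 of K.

Take the total order 0 < 1 < 2 < 3 < 4 on the vertex set. Then K (dimension 3) consists of the simplices:

  0-simplices (5): [0], [1], [2], [3], [4]
  1-simplices (10): [0,1], [0,2], [0,3], [0,4], [1,2], [1,3], [1,4], [2,3], [2,4], [3,4]
  2-simplices (10): [0,1,2], [0,1,3], [0,1,4], [0,2,3], [0,2,4], [0,3,4], [1,2,3], [1,2,4], [1,3,4], [2,3,4]
  3-simplices (5): [0,1,2,3], [0,1,2,4], [0,1,3,4], [0,2,3,4], [1,2,3,4]

so the chain groups are C_0 ≅ Z^5, C_1 ≅ Z^10, C_2 ≅ Z^10, C_3 ≅ Z^5.

∂_1: C_1 → C_0 sends each edge [p,q] (with p < q) to q − p.
The 5×10 boundary matrix has rank 4 and Smith normal form diag(1,1,1,1).

Boundary ∂_2: C_2 → C_1 maps a triangle to the signed sum of its edges. For instance
  ∂[0,2,3] = [2,3] − [0,3] + [0,2],
  ∂[2,3,4] = [3,4] − [2,4] + [2,3].
This gives a 10×10 integer matrix of rank 6; reducing to Smith normal form yields diagonal entries (1,1,1,1,1,1).

Boundary ∂_3: C_3 → C_2 sends each 3-simplex σ to the alternating sum Σ_i (−1)^i (σ with its i-th vertex removed). For instance
  ∂[0,1,3,4] = [1,3,4] − [0,3,4] + [0,1,4] − [0,1,3],
  ∂[0,1,2,3] = [1,2,3] − [0,2,3] + [0,1,3] − [0,1,2].
The 10×5 boundary matrix has rank 4 and Smith normal form diag(1,1,1,1).

Reading off H_k = ker ∂_k / im ∂_{k+1}:

  H_0: rank C_0 − rank ∂_1 = 5 − 4 = 1, and the invariant factors of ∂_1 are all 1, so H_0 = Z.
  H_1: rank ker ∂_1 − rank ∂_2 = (10 − 4) − 6 = 0, and the invariant factors of ∂_2 are all 1, so H_1 = 0.
  H_2: rank ker ∂_2 − rank ∂_3 = (10 − 6) − 4 = 0, and the invariant factors of ∂_3 are all 1, so H_2 = 0.
  H_3: rank ker ∂_3 − rank ∂_4 = (5 − 4) − 0 = 1, and there is no ∂_4, so H_3 = Z.

Hence the Betti numbers are b_0 = 1, b_1 = 0, b_2 = 0, b_3 = 1.

b_0 = 1, b_1 = 0, b_2 = 0, b_3 = 1.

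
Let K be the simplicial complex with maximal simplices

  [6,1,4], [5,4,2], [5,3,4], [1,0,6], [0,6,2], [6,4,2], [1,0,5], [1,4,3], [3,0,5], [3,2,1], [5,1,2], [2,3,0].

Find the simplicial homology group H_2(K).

K has 7 vertices, 18 edges, 12 triangles.
rank ∂_2 = 12, rank ∂_3 = 0 ⇒ b_2 = 12 − 12 − 0 = 0. So H_2 ≅ 0.

H_2 ≅ 0.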